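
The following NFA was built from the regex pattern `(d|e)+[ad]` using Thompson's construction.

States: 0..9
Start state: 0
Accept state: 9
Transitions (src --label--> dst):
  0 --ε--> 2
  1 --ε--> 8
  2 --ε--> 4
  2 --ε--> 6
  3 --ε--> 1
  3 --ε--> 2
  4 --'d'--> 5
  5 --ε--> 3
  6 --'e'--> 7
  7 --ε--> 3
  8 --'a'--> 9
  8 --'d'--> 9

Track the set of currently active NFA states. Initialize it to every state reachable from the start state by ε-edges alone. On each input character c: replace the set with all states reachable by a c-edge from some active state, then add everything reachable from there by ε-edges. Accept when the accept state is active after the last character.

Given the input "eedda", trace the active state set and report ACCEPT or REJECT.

S₀ = ε-closure({0}) = {0,2,4,6}
'e' @ 1: {1,2,3,4,6,7,8}
'e' @ 2: {1,2,3,4,6,7,8}
'd' @ 3: {1,2,3,4,5,6,8,9}  [accepting]
'd' @ 4: {1,2,3,4,5,6,8,9}  [accepting]
'a' @ 5: {9}  [accepting]
final: {9}; accept 9 in set

Answer: ACCEPT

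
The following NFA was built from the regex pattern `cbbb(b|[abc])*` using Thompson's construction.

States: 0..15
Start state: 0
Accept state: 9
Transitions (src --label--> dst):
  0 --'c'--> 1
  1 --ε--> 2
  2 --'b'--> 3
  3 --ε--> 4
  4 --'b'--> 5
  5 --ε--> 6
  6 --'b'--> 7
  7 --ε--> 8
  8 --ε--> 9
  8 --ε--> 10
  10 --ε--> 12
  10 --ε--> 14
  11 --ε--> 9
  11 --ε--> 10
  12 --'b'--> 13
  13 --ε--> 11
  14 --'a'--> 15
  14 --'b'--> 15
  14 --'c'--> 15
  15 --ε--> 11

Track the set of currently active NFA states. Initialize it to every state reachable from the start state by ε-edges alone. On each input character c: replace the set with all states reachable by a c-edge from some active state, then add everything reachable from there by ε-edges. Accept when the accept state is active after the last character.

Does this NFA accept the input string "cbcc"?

initial (ε-close {0}): {0}
'c' @ 1: {1,2}
'b' @ 2: {3,4}
'c' @ 3: {}  — dead — no transitions
rest 'c' ignored (set empty)
final: {}; accept 9 not in set

Answer: REJECT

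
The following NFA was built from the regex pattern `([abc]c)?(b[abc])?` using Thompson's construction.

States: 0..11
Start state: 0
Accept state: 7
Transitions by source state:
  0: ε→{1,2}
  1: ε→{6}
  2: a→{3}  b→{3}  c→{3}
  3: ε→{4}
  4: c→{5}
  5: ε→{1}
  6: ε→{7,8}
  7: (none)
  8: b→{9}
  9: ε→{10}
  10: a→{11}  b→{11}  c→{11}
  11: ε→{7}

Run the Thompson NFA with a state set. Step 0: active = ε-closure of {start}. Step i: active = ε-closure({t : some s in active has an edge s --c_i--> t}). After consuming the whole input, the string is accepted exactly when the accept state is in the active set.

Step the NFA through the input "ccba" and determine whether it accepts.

S₀ = ε-closure({0}) = {0,1,2,6,7,8}
'c' @ 1: {3,4}
'c' @ 2: {1,5,6,7,8}  ✓accept
'b' @ 3: {9,10}
'a' @ 4: {7,11}  ✓accept
end set {7,11} — state 7 in

Answer: ACCEPT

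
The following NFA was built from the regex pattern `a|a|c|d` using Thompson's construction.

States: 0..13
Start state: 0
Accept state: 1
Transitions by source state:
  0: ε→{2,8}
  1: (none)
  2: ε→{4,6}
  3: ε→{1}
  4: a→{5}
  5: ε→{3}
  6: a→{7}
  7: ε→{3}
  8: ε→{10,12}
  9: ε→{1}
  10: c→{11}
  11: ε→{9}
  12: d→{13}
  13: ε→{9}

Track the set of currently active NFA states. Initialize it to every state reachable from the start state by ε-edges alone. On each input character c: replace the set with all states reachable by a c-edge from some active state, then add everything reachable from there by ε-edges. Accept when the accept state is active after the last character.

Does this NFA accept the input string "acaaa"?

Answer: REJECT

Derivation:
S₀ = ε-closure({0}) = {0,2,4,6,8,10,12}
'a' @ 1: {1,3,5,7}  [accepting]
'c' @ 2: {}  — state set empty
rest 'aaa' ignored (set empty)
end set {} — state 1 not in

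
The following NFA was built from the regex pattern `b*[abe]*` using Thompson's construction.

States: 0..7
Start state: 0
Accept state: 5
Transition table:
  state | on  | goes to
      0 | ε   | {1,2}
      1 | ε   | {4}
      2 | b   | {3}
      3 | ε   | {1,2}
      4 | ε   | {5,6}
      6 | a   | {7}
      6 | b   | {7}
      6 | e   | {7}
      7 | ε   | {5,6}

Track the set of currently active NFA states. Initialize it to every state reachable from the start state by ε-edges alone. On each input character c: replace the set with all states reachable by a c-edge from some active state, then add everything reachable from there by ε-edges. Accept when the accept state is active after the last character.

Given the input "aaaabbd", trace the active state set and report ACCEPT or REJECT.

Answer: REJECT

Steps:
start: ε-closure({0}) = {0,1,2,4,5,6}
'a' @ 1: {5,6,7}  ✓accept
'a' @ 2: {5,6,7}  ✓accept
'a' @ 3: {5,6,7}  ✓accept
'a' @ 4: {5,6,7}  ✓accept
'b' @ 5: {5,6,7}  ✓accept
'b' @ 6: {5,6,7}  ✓accept
'd' @ 7: {}  — dead — no transitions
final: {}; accept 5 not in set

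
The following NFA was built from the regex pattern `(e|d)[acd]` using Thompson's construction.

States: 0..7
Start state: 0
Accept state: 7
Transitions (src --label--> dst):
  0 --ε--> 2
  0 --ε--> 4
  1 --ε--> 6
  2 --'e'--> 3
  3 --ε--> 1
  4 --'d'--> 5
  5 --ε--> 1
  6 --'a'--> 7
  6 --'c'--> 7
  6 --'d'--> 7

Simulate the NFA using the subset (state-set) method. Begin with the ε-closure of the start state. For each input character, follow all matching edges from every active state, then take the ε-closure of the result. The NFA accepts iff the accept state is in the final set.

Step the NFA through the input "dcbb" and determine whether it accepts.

Answer: REJECT

Steps:
initial (ε-close {0}): {0,2,4}
'd' @ 1: {1,5,6}
'c' @ 2: {7}  (accept∈set)
'b' @ 3: {}  — no active states
rest 'b' ignored (set empty)
final: {}; accept 7 not in set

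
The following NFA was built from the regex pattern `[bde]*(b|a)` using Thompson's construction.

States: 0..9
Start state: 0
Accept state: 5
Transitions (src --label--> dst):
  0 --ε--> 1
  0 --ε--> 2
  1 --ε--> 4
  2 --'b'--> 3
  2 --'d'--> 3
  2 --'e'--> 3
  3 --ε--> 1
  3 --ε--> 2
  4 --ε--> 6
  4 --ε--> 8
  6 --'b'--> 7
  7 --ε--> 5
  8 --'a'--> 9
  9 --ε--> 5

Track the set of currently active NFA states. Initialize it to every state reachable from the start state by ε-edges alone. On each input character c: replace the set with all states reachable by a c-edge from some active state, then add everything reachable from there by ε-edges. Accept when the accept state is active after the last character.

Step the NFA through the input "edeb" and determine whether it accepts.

Answer: ACCEPT

Derivation:
S₀ = ε-closure({0}) = {0,1,2,4,6,8}
'e' @ 1: {1,2,3,4,6,8}
'd' @ 2: {1,2,3,4,6,8}
'e' @ 3: {1,2,3,4,6,8}
'b' @ 4: {1,2,3,4,5,6,7,8}  [accepting]
end set {1,2,3,4,5,6,7,8} — state 5 in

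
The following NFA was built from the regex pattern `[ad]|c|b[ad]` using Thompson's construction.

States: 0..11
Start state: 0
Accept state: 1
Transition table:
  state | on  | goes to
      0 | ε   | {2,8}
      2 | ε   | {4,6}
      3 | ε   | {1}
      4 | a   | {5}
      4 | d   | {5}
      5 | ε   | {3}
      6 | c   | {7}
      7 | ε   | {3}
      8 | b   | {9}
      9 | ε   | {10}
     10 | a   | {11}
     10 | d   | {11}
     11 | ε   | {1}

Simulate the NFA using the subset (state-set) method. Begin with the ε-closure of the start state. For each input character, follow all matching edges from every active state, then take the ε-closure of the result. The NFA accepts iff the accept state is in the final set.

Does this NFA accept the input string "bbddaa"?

Answer: REJECT

Trace:
S₀ = ε-closure({0}) = {0,2,4,6,8}
'b' @ 1: {9,10}
'b' @ 2: {}  — no active states
rest 'ddaa' ignored (set empty)
final: {}; accept 1 not in set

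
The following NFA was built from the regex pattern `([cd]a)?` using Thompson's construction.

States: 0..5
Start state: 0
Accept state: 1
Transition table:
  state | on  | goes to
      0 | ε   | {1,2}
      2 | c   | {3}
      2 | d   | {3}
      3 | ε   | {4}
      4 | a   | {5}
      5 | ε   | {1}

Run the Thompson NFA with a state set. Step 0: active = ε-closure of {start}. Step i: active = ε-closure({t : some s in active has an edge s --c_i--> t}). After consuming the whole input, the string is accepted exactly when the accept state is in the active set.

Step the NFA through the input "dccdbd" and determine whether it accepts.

start: ε-closure({0}) = {0,1,2}
'd' @ 1: {3,4}
'c' @ 2: {}  — no active states
rest 'cdbd' ignored (set empty)
end set {} — state 1 not in

Answer: REJECT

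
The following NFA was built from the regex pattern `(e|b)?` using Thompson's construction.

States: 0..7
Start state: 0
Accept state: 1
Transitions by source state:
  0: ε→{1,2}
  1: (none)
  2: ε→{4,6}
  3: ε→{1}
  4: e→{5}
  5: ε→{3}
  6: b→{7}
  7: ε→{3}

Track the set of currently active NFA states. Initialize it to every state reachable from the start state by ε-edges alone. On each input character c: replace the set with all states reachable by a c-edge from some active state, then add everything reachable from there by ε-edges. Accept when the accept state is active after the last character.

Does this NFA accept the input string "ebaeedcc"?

Answer: REJECT

Trace:
initial (ε-close {0}): {0,1,2,4,6}
'e' @ 1: {1,3,5}  (accept∈set)
'b' @ 2: {}  — no active states
rest 'aeedcc' ignored (set empty)
end set {} — state 1 not in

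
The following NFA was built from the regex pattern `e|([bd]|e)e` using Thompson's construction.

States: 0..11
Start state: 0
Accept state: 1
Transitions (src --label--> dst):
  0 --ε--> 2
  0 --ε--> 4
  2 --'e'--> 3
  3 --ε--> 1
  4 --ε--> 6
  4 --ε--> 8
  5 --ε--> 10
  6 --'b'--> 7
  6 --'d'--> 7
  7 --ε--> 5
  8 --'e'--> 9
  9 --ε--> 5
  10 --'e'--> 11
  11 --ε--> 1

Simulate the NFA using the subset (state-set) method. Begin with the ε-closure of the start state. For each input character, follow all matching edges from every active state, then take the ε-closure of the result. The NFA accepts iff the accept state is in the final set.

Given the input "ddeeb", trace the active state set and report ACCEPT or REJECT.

S₀ = ε-closure({0}) = {0,2,4,6,8}
'd' @ 1: {5,7,10}
'd' @ 2: {}  — dead — no transitions
rest 'eeb' ignored (set empty)
final: {}; accept 1 not in set

Answer: REJECT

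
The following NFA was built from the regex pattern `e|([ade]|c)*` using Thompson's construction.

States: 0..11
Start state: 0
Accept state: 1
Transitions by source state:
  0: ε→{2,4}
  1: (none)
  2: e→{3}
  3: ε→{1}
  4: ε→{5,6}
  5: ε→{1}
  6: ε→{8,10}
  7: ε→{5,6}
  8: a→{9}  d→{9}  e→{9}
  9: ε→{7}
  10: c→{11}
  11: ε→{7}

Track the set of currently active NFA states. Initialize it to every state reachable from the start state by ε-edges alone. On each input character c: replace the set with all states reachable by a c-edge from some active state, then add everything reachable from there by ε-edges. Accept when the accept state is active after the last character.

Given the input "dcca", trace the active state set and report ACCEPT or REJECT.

Answer: ACCEPT

Steps:
S₀ = ε-closure({0}) = {0,1,2,4,5,6,8,10}
'd' @ 1: {1,5,6,7,8,9,10}  (accept∈set)
'c' @ 2: {1,5,6,7,8,10,11}  (accept∈set)
'c' @ 3: {1,5,6,7,8,10,11}  (accept∈set)
'a' @ 4: {1,5,6,7,8,9,10}  (accept∈set)
end set {1,5,6,7,8,9,10} — state 1 in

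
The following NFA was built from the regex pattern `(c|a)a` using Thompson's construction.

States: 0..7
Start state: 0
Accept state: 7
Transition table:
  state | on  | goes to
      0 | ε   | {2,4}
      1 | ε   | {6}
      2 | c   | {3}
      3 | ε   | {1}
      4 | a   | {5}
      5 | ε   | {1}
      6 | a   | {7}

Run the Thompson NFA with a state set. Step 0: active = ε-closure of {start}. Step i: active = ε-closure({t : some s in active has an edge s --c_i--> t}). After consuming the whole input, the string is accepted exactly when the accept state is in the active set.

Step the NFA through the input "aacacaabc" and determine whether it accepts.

Answer: REJECT

Derivation:
start: ε-closure({0}) = {0,2,4}
'a' @ 1: {1,5,6}
'a' @ 2: {7}  [accepting]
'c' @ 3: {}  — state set empty
rest 'acaabc' ignored (set empty)
final: {}; accept 7 not in set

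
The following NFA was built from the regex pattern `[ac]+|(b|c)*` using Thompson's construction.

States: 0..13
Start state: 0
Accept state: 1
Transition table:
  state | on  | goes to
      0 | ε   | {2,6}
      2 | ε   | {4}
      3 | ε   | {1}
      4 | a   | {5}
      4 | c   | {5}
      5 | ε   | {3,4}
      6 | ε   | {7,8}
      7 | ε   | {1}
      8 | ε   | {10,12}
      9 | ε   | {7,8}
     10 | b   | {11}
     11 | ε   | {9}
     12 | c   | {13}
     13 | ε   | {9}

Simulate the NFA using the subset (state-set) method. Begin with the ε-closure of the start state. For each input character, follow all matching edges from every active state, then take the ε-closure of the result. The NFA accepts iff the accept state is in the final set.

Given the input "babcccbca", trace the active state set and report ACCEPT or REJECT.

Answer: REJECT

Steps:
initial (ε-close {0}): {0,1,2,4,6,7,8,10,12}
'b' @ 1: {1,7,8,9,10,11,12}  ✓accept
'a' @ 2: {}  — state set empty
rest 'bcccbca' ignored (set empty)
after full input: {}  (accept=1 not in)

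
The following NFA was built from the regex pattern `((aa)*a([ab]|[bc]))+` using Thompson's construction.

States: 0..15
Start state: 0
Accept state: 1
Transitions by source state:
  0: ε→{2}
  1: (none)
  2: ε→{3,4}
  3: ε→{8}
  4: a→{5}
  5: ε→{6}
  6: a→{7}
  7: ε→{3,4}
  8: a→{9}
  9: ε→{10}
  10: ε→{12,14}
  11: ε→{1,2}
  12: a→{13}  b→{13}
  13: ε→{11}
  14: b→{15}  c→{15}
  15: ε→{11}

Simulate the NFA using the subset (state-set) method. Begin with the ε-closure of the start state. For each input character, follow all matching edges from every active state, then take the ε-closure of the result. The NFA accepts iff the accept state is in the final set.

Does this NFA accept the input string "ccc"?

Answer: REJECT

Derivation:
S₀ = ε-closure({0}) = {0,2,3,4,8}
'c' @ 1: {}  — state set empty
rest 'cc' ignored (set empty)
final: {}; accept 1 not in set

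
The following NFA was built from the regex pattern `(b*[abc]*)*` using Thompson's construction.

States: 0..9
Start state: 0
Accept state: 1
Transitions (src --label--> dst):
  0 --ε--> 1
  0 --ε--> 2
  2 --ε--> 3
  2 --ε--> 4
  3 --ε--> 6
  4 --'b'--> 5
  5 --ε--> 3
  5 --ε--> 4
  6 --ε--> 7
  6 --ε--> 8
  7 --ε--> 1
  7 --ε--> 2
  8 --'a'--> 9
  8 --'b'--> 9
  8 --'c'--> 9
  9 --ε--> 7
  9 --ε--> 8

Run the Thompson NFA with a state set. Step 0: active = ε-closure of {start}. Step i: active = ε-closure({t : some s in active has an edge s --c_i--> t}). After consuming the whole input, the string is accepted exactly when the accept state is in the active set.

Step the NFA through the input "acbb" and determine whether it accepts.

initial (ε-close {0}): {0,1,2,3,4,6,7,8}
'a' @ 1: {1,2,3,4,6,7,8,9}  ✓accept
'c' @ 2: {1,2,3,4,6,7,8,9}  ✓accept
'b' @ 3: {1,2,3,4,5,6,7,8,9}  ✓accept
'b' @ 4: {1,2,3,4,5,6,7,8,9}  ✓accept
after full input: {1,2,3,4,5,6,7,8,9}  (accept=1 in)

Answer: ACCEPT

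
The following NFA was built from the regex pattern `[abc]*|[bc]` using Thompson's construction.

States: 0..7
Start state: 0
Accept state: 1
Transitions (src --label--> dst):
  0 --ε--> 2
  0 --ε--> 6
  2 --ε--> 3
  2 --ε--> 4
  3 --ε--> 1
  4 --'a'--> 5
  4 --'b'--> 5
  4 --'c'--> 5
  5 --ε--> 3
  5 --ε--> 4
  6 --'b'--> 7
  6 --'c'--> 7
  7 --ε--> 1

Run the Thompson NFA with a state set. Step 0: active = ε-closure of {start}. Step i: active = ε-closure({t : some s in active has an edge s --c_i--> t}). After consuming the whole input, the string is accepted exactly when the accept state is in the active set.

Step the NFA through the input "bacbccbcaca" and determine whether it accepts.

Answer: ACCEPT

Steps:
start: ε-closure({0}) = {0,1,2,3,4,6}
'b' @ 1: {1,3,4,5,7}  [accepting]
'a' @ 2: {1,3,4,5}  [accepting]
'c' @ 3: {1,3,4,5}  [accepting]
'b' @ 4: {1,3,4,5}  [accepting]
'c' @ 5: {1,3,4,5}  [accepting]
'c' @ 6: {1,3,4,5}  [accepting]
'b' @ 7: {1,3,4,5}  [accepting]
'c' @ 8: {1,3,4,5}  [accepting]
'a' @ 9: {1,3,4,5}  [accepting]
'c' @ 10: {1,3,4,5}  [accepting]
'a' @ 11: {1,3,4,5}  [accepting]
end set {1,3,4,5} — state 1 in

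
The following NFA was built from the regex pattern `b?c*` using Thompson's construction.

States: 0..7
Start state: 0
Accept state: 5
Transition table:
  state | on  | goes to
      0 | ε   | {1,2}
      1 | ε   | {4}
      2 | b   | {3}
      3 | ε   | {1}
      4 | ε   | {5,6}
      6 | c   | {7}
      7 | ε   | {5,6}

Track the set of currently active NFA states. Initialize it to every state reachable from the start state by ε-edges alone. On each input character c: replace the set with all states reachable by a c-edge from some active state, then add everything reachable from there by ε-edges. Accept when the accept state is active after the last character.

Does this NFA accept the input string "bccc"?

Answer: ACCEPT

Derivation:
initial (ε-close {0}): {0,1,2,4,5,6}
'b' @ 1: {1,3,4,5,6}  ✓accept
'c' @ 2: {5,6,7}  ✓accept
'c' @ 3: {5,6,7}  ✓accept
'c' @ 4: {5,6,7}  ✓accept
final: {5,6,7}; accept 5 in set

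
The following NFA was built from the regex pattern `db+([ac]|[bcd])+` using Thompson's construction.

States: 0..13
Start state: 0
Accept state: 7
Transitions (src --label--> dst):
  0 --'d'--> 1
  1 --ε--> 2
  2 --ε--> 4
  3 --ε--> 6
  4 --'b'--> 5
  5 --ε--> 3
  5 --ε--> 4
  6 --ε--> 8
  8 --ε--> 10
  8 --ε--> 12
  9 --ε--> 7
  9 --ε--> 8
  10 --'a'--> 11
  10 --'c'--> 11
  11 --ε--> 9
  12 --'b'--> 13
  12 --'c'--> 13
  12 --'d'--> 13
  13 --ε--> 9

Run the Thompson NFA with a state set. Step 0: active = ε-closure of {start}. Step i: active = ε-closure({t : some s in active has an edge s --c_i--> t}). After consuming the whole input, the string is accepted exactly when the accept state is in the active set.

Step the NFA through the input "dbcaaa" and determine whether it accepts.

start: ε-closure({0}) = {0}
'd' @ 1: {1,2,4}
'b' @ 2: {3,4,5,6,8,10,12}
'c' @ 3: {7,8,9,10,11,12,13}  (accept∈set)
'a' @ 4: {7,8,9,10,11,12}  (accept∈set)
'a' @ 5: {7,8,9,10,11,12}  (accept∈set)
'a' @ 6: {7,8,9,10,11,12}  (accept∈set)
after full input: {7,8,9,10,11,12}  (accept=7 in)

Answer: ACCEPT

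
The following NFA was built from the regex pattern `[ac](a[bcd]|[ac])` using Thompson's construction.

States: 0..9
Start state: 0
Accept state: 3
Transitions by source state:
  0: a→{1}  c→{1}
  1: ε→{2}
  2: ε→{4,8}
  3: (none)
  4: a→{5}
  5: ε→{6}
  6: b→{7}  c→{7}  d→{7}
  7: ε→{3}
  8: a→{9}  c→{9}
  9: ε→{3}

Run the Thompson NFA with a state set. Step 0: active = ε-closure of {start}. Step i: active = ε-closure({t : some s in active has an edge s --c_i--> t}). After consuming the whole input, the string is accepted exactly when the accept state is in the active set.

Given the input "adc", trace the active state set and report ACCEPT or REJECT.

S₀ = ε-closure({0}) = {0}
'a' @ 1: {1,2,4,8}
'd' @ 2: {}  — state set empty
rest 'c' ignored (set empty)
end set {} — state 3 not in

Answer: REJECT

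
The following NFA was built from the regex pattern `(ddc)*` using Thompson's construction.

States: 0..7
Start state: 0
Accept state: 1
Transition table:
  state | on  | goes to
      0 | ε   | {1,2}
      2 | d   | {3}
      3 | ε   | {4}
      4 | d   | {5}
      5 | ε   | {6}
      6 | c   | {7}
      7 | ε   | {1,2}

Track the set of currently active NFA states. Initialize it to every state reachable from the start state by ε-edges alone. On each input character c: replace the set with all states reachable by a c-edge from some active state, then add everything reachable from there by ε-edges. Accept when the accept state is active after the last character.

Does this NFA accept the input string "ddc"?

Answer: ACCEPT

Steps:
start: ε-closure({0}) = {0,1,2}
'd' @ 1: {3,4}
'd' @ 2: {5,6}
'c' @ 3: {1,2,7}  (accept∈set)
final: {1,2,7}; accept 1 in set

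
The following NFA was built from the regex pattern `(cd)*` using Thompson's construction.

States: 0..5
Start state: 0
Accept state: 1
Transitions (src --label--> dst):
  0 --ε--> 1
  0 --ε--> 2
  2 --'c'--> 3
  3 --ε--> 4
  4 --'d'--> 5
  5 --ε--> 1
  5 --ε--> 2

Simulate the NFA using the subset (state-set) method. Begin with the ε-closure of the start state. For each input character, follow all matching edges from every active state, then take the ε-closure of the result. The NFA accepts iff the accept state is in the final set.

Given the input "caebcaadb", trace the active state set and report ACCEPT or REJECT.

Answer: REJECT

Derivation:
start: ε-closure({0}) = {0,1,2}
'c' @ 1: {3,4}
'a' @ 2: {}  — dead — no transitions
rest 'ebcaadb' ignored (set empty)
end set {} — state 1 not in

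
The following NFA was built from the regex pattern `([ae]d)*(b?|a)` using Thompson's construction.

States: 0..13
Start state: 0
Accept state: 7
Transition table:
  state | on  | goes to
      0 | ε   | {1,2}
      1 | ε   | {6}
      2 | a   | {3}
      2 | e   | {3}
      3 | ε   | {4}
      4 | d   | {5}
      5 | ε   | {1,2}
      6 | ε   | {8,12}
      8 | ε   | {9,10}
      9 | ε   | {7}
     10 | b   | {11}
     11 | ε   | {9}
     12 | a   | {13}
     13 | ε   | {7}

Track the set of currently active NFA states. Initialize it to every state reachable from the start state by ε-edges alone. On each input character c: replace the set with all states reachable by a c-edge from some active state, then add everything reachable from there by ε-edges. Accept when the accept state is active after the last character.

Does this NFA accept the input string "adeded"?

initial (ε-close {0}): {0,1,2,6,7,8,9,10,12}
'a' @ 1: {3,4,7,13}  [accepting]
'd' @ 2: {1,2,5,6,7,8,9,10,12}  [accepting]
'e' @ 3: {3,4}
'd' @ 4: {1,2,5,6,7,8,9,10,12}  [accepting]
'e' @ 5: {3,4}
'd' @ 6: {1,2,5,6,7,8,9,10,12}  [accepting]
after full input: {1,2,5,6,7,8,9,10,12}  (accept=7 in)

Answer: ACCEPT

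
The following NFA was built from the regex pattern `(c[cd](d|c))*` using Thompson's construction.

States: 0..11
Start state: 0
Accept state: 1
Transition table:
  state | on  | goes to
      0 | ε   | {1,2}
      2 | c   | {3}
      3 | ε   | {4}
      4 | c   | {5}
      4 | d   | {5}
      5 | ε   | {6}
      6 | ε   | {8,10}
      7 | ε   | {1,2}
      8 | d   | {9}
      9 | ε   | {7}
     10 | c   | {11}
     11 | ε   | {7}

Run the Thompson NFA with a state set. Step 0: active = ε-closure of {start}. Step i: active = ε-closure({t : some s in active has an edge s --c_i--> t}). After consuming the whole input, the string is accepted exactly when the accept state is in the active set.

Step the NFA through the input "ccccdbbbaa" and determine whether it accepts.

initial (ε-close {0}): {0,1,2}
'c' @ 1: {3,4}
'c' @ 2: {5,6,8,10}
'c' @ 3: {1,2,7,11}  ✓accept
'c' @ 4: {3,4}
'd' @ 5: {5,6,8,10}
'b' @ 6: {}  — state set empty
rest 'bbaa' ignored (set empty)
final: {}; accept 1 not in set

Answer: REJECT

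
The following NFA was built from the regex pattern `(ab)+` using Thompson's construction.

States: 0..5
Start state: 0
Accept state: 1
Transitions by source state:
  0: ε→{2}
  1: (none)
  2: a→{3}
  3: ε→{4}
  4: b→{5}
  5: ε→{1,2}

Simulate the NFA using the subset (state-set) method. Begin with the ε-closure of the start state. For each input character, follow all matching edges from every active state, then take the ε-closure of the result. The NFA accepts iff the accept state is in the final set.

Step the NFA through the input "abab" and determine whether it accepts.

Answer: ACCEPT

Steps:
start: ε-closure({0}) = {0,2}
'a' @ 1: {3,4}
'b' @ 2: {1,2,5}  (accept∈set)
'a' @ 3: {3,4}
'b' @ 4: {1,2,5}  (accept∈set)
after full input: {1,2,5}  (accept=1 in)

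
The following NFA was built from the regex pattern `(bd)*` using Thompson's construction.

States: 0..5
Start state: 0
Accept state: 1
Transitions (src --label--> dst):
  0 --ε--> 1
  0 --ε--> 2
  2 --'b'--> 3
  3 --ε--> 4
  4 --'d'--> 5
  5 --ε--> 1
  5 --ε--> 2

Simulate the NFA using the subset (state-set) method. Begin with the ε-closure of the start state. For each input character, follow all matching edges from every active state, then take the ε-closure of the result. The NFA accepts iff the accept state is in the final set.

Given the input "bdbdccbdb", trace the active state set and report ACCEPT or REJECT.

Answer: REJECT

Trace:
S₀ = ε-closure({0}) = {0,1,2}
'b' @ 1: {3,4}
'd' @ 2: {1,2,5}  [accepting]
'b' @ 3: {3,4}
'd' @ 4: {1,2,5}  [accepting]
'c' @ 5: {}  — no active states
rest 'cbdb' ignored (set empty)
after full input: {}  (accept=1 not in)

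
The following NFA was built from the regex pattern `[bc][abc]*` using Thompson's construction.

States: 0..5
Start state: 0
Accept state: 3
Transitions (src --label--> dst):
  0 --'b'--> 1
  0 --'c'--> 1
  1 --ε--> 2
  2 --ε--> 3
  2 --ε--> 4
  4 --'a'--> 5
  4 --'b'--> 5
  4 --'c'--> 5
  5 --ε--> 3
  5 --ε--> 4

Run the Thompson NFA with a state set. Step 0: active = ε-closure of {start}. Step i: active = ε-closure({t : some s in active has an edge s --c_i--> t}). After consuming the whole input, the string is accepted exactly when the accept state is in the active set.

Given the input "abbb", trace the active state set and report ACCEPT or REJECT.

Answer: REJECT

Trace:
initial (ε-close {0}): {0}
'a' @ 1: {}  — dead — no transitions
rest 'bbb' ignored (set empty)
final: {}; accept 3 not in set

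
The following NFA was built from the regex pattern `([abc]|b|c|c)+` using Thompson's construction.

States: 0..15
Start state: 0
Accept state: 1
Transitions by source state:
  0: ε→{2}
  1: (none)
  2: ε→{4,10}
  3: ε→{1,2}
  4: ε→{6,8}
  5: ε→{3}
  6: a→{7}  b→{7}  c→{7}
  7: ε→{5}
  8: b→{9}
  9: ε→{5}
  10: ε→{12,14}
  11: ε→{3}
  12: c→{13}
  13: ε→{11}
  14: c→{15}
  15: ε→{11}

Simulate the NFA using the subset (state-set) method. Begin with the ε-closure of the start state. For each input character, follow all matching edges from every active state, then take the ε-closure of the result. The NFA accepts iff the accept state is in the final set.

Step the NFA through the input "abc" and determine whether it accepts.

Answer: ACCEPT

Derivation:
S₀ = ε-closure({0}) = {0,2,4,6,8,10,12,14}
'a' @ 1: {1,2,3,4,5,6,7,8,10,12,14}  [accepting]
'b' @ 2: {1,2,3,4,5,6,7,8,9,10,12,14}  [accepting]
'c' @ 3: {1,2,3,4,5,6,7,8,10,11,12,13,14,15}  [accepting]
after full input: {1,2,3,4,5,6,7,8,10,11,12,13,14,15}  (accept=1 in)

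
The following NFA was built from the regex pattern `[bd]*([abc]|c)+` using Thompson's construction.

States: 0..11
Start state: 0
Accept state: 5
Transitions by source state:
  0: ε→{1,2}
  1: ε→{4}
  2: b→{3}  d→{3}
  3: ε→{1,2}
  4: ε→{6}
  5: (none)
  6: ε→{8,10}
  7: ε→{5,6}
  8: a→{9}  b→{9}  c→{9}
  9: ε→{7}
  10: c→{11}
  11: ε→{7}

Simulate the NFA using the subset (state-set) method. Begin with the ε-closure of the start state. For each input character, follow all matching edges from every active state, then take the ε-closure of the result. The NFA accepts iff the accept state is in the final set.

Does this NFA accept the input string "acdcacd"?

Answer: REJECT

Steps:
S₀ = ε-closure({0}) = {0,1,2,4,6,8,10}
'a' @ 1: {5,6,7,8,9,10}  ✓accept
'c' @ 2: {5,6,7,8,9,10,11}  ✓accept
'd' @ 3: {}  — state set empty
rest 'cacd' ignored (set empty)
final: {}; accept 5 not in set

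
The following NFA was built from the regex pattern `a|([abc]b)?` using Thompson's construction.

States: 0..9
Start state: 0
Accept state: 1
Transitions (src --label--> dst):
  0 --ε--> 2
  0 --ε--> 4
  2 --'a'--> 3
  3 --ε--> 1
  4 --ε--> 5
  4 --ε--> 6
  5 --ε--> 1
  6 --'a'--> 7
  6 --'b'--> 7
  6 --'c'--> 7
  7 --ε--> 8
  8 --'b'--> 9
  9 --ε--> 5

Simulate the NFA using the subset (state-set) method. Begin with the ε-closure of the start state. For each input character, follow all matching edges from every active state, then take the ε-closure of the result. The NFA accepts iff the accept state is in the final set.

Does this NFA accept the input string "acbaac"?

start: ε-closure({0}) = {0,1,2,4,5,6}
'a' @ 1: {1,3,7,8}  ✓accept
'c' @ 2: {}  — state set empty
rest 'baac' ignored (set empty)
end set {} — state 1 not in

Answer: REJECT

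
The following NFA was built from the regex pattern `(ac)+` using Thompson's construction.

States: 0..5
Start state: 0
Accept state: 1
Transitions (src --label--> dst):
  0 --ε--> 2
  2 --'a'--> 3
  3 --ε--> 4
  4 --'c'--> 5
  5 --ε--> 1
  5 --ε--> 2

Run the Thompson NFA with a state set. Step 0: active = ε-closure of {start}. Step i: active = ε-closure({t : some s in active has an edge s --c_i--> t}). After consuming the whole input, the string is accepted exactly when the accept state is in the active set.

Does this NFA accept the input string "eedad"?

start: ε-closure({0}) = {0,2}
'e' @ 1: {}  — dead — no transitions
rest 'edad' ignored (set empty)
after full input: {}  (accept=1 not in)

Answer: REJECT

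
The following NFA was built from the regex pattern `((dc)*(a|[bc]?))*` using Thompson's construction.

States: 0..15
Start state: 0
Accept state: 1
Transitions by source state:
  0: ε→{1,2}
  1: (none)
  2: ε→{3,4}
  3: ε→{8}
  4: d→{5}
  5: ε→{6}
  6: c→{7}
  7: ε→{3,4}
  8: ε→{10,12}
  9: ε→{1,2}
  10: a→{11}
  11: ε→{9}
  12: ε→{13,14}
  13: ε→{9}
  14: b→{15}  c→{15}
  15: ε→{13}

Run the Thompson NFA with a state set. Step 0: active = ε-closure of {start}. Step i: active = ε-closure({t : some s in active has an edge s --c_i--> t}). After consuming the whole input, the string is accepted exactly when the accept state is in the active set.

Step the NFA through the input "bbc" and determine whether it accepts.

initial (ε-close {0}): {0,1,2,3,4,8,9,10,12,13,14}
'b' @ 1: {1,2,3,4,8,9,10,12,13,14,15}  (accept∈set)
'b' @ 2: {1,2,3,4,8,9,10,12,13,14,15}  (accept∈set)
'c' @ 3: {1,2,3,4,8,9,10,12,13,14,15}  (accept∈set)
after full input: {1,2,3,4,8,9,10,12,13,14,15}  (accept=1 in)

Answer: ACCEPT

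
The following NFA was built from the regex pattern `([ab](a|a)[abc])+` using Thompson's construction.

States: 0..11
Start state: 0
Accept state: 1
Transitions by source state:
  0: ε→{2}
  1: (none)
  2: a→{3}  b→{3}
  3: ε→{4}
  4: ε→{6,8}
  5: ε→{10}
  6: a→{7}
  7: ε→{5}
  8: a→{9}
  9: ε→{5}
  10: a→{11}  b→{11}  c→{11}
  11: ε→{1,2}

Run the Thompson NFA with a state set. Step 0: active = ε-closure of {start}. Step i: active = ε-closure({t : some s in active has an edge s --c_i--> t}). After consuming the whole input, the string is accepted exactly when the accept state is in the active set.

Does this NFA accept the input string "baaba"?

initial (ε-close {0}): {0,2}
'b' @ 1: {3,4,6,8}
'a' @ 2: {5,7,9,10}
'a' @ 3: {1,2,11}  [accepting]
'b' @ 4: {3,4,6,8}
'a' @ 5: {5,7,9,10}
after full input: {5,7,9,10}  (accept=1 not in)

Answer: REJECT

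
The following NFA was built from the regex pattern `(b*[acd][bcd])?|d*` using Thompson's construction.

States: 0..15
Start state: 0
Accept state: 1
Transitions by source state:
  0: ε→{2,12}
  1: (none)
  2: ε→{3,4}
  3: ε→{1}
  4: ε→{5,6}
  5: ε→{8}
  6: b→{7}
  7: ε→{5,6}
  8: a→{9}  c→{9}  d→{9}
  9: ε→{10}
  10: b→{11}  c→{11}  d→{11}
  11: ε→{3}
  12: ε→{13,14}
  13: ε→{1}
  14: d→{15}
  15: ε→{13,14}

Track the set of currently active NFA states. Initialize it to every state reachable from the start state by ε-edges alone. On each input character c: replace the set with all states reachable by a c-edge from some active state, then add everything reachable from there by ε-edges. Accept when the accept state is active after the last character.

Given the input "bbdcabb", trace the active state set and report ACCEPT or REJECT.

S₀ = ε-closure({0}) = {0,1,2,3,4,5,6,8,12,13,14}
'b' @ 1: {5,6,7,8}
'b' @ 2: {5,6,7,8}
'd' @ 3: {9,10}
'c' @ 4: {1,3,11}  [accepting]
'a' @ 5: {}  — no active states
rest 'bb' ignored (set empty)
after full input: {}  (accept=1 not in)

Answer: REJECT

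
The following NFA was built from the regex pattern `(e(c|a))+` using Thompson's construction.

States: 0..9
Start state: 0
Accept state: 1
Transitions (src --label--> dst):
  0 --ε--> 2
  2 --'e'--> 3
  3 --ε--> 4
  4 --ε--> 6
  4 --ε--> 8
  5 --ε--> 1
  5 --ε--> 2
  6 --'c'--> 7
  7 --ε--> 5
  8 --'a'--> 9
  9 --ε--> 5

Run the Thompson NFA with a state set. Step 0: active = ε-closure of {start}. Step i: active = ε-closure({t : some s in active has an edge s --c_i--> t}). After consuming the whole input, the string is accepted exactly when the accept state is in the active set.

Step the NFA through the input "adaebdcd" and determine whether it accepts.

Answer: REJECT

Derivation:
S₀ = ε-closure({0}) = {0,2}
'a' @ 1: {}  — dead — no transitions
rest 'daebdcd' ignored (set empty)
after full input: {}  (accept=1 not in)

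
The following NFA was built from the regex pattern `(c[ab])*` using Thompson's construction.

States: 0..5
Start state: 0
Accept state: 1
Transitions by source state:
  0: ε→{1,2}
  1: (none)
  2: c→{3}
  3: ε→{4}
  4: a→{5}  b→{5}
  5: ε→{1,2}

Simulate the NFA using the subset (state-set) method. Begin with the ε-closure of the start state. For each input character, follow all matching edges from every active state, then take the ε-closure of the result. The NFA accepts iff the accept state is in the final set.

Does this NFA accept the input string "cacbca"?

initial (ε-close {0}): {0,1,2}
'c' @ 1: {3,4}
'a' @ 2: {1,2,5}  (accept∈set)
'c' @ 3: {3,4}
'b' @ 4: {1,2,5}  (accept∈set)
'c' @ 5: {3,4}
'a' @ 6: {1,2,5}  (accept∈set)
after full input: {1,2,5}  (accept=1 in)

Answer: ACCEPT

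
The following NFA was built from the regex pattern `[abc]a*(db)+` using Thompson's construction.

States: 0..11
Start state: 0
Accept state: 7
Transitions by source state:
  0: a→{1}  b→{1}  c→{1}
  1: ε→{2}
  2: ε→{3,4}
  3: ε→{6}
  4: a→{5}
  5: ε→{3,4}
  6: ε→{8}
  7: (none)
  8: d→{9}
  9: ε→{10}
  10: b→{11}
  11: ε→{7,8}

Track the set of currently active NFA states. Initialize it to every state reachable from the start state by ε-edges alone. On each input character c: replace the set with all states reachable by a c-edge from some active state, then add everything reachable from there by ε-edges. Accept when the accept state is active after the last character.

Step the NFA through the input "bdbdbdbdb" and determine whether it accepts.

start: ε-closure({0}) = {0}
'b' @ 1: {1,2,3,4,6,8}
'd' @ 2: {9,10}
'b' @ 3: {7,8,11}  [accepting]
'd' @ 4: {9,10}
'b' @ 5: {7,8,11}  [accepting]
'd' @ 6: {9,10}
'b' @ 7: {7,8,11}  [accepting]
'd' @ 8: {9,10}
'b' @ 9: {7,8,11}  [accepting]
end set {7,8,11} — state 7 in

Answer: ACCEPT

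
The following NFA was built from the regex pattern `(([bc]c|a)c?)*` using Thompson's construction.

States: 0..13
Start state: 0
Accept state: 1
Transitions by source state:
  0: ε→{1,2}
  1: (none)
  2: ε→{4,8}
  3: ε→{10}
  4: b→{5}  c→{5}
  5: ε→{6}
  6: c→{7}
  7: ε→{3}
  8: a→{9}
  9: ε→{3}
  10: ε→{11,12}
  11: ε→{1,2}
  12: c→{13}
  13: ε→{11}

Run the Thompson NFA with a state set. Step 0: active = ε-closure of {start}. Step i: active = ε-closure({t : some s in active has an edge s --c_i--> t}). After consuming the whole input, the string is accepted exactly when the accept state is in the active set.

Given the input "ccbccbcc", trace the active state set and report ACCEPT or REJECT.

Answer: ACCEPT

Derivation:
initial (ε-close {0}): {0,1,2,4,8}
'c' @ 1: {5,6}
'c' @ 2: {1,2,3,4,7,8,10,11,12}  (accept∈set)
'b' @ 3: {5,6}
'c' @ 4: {1,2,3,4,7,8,10,11,12}  (accept∈set)
'c' @ 5: {1,2,4,5,6,8,11,13}  (accept∈set)
'b' @ 6: {5,6}
'c' @ 7: {1,2,3,4,7,8,10,11,12}  (accept∈set)
'c' @ 8: {1,2,4,5,6,8,11,13}  (accept∈set)
after full input: {1,2,4,5,6,8,11,13}  (accept=1 in)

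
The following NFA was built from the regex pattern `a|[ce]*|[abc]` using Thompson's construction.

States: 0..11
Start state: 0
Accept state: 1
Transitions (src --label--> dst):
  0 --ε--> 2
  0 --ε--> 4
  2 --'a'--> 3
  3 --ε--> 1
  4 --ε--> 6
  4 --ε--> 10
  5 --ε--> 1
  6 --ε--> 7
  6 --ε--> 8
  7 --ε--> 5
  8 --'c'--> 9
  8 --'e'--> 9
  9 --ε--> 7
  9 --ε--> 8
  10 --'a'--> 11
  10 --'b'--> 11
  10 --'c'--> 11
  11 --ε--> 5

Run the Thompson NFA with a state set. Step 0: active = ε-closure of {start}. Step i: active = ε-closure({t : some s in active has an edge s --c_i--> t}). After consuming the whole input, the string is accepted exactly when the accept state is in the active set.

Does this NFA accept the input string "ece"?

initial (ε-close {0}): {0,1,2,4,5,6,7,8,10}
'e' @ 1: {1,5,7,8,9}  (accept∈set)
'c' @ 2: {1,5,7,8,9}  (accept∈set)
'e' @ 3: {1,5,7,8,9}  (accept∈set)
final: {1,5,7,8,9}; accept 1 in set

Answer: ACCEPT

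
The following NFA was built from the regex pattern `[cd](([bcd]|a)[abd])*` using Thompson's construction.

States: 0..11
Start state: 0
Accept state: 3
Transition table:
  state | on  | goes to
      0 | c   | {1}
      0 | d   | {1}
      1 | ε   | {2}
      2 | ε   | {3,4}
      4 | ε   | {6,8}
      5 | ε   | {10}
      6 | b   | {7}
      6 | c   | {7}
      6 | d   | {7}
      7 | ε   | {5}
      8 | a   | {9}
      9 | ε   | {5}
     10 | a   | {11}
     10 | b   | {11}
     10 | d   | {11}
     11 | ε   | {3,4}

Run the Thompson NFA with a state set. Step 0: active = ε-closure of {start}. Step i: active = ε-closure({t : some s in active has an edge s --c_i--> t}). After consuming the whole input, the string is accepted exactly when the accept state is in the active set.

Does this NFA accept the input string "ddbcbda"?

Answer: ACCEPT

Derivation:
initial (ε-close {0}): {0}
'd' @ 1: {1,2,3,4,6,8}  ✓accept
'd' @ 2: {5,7,10}
'b' @ 3: {3,4,6,8,11}  ✓accept
'c' @ 4: {5,7,10}
'b' @ 5: {3,4,6,8,11}  ✓accept
'd' @ 6: {5,7,10}
'a' @ 7: {3,4,6,8,11}  ✓accept
final: {3,4,6,8,11}; accept 3 in set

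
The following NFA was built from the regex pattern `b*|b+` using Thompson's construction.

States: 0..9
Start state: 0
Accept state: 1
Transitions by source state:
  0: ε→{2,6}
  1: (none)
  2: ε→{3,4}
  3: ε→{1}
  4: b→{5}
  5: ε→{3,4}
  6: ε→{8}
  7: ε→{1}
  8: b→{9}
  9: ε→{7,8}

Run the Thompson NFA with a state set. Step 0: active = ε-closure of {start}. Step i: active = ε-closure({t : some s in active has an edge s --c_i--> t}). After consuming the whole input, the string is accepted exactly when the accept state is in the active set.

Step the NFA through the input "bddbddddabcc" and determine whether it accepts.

Answer: REJECT

Derivation:
start: ε-closure({0}) = {0,1,2,3,4,6,8}
'b' @ 1: {1,3,4,5,7,8,9}  [accepting]
'd' @ 2: {}  — dead — no transitions
rest 'dbddddabcc' ignored (set empty)
after full input: {}  (accept=1 not in)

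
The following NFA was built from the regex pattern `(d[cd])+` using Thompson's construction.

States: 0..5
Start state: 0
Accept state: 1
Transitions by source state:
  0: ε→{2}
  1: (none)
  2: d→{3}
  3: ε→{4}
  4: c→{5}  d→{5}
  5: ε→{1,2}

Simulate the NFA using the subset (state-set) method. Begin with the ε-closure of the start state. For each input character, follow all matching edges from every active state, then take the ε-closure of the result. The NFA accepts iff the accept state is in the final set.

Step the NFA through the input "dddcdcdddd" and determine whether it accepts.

Answer: ACCEPT

Derivation:
initial (ε-close {0}): {0,2}
'd' @ 1: {3,4}
'd' @ 2: {1,2,5}  ✓accept
'd' @ 3: {3,4}
'c' @ 4: {1,2,5}  ✓accept
'd' @ 5: {3,4}
'c' @ 6: {1,2,5}  ✓accept
'd' @ 7: {3,4}
'd' @ 8: {1,2,5}  ✓accept
'd' @ 9: {3,4}
'd' @ 10: {1,2,5}  ✓accept
end set {1,2,5} — state 1 in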